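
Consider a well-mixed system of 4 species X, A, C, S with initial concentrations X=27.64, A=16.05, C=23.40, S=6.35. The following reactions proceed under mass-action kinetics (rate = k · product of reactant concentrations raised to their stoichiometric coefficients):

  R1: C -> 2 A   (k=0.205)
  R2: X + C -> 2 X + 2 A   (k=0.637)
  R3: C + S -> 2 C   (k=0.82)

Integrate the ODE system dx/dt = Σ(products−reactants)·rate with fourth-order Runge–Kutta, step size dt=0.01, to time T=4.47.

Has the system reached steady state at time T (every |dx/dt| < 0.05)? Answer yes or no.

Steady state at T: yes

RK4 with dt=0.01: 447 steps to T=4.47. Trajectory (selected grid times):
t=0.00: X=27.64 A=16.05 C=23.40 S=6.35
t=0.50: X=54.52 A=70.25 C=0.00 S=2.65
t=0.99: X=54.52 A=70.25 C=0.00 S=2.65
t=1.49: X=54.52 A=70.25 C=0.00 S=2.65
t=1.99: X=54.52 A=70.25 C=0.00 S=2.65
t=2.48: X=54.52 A=70.25 C=0.00 S=2.65
t=2.98: X=54.52 A=70.25 C=0.00 S=2.65
t=3.48: X=54.52 A=70.25 C=0.00 S=2.65
t=3.97: X=54.52 A=70.25 C=0.00 S=2.65
t=4.47: X=54.52 A=70.25 C=0.00 S=2.65
Rates at T: R1=0.0000, R2=0.0000, R3=0.0000
dx/dt at T (Σ net stoichiometry × rate): X=+0.0000, A=+0.0000, C=-0.0000, S=-0.0000
Largest |dx/dt| is |+0.0000| (A) < 0.05 → steady.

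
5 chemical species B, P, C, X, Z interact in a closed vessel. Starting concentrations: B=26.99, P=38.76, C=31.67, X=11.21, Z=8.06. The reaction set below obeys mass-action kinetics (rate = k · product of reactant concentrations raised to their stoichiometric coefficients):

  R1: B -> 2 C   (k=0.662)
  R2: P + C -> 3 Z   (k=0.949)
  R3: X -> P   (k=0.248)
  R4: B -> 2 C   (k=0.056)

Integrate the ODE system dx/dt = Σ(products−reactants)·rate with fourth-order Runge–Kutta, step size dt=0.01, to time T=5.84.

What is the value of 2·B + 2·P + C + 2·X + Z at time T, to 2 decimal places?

Value at T = 193.65

Check how each reaction changes W = 2·B + 2·P + C + 2·X + Z (weight of products minus weight of reactants):
R1: B -> 2 C: (1·2) − (2·1) = 2 − 2 = 0
R2: P + C -> 3 Z: (1·3) − (2·1 + 1·1) = 3 − 3 = 0
R3: X -> P: (2·1) − (2·1) = 2 − 2 = 0
R4: B -> 2 C: (1·2) − (2·1) = 2 − 2 = 0
Every reaction leaves W unchanged, so W is conserved and no simulation is needed: W(T) = W(0) = 2·26.99 + 2·38.76 + 31.67 + 2·11.21 + 8.06 = 193.65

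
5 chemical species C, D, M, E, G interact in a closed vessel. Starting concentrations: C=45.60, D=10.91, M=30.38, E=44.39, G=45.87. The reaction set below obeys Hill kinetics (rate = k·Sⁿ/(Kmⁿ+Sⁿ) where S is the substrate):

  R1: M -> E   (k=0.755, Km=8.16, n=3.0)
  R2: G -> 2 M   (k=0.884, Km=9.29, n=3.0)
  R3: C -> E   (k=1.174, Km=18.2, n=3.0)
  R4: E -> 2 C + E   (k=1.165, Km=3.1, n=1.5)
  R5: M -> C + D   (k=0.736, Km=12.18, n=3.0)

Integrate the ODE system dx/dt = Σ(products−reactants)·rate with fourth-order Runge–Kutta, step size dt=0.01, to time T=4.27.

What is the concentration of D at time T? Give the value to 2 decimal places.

RK4 with dt=0.01: 427 steps to T=4.27. Trajectory (selected grid times):
t=0.00: C=45.60 D=10.91 M=30.38 E=44.39 G=45.87
t=0.47: C=46.48 D=11.24 M=30.53 E=45.26 G=45.46
t=0.95: C=47.38 D=11.57 M=30.68 E=46.15 G=45.04
t=1.42: C=48.26 D=11.89 M=30.83 E=47.02 G=44.63
t=1.90: C=49.16 D=12.23 M=30.99 E=47.91 G=44.21
t=2.37: C=50.03 D=12.55 M=31.13 E=48.78 G=43.79
t=2.85: C=50.93 D=12.89 M=31.29 E=49.68 G=43.37
t=3.32: C=51.81 D=13.21 M=31.43 E=50.55 G=42.96
t=3.80: C=52.70 D=13.55 M=31.58 E=51.45 G=42.54
t=4.27: C=53.58 D=13.87 M=31.73 E=52.33 G=42.13
Read off D at T=4.27: 13.87

D at T = 13.87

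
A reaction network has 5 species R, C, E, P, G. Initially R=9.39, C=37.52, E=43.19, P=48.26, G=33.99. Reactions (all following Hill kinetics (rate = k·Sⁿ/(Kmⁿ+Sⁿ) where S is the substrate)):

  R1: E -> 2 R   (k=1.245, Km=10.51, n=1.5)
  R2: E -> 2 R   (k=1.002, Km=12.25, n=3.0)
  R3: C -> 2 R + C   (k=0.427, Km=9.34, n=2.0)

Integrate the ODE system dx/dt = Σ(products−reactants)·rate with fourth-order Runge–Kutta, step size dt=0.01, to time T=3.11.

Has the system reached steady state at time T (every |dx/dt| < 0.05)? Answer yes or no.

Steady state at T: no

RK4 with dt=0.01: 311 steps to T=3.11. Trajectory (selected grid times):
t=0.00: R=9.39 C=37.52 E=43.19 P=48.26 G=33.99
t=0.35: R=11.13 C=37.52 E=42.46 P=48.26 G=33.99
t=0.69: R=12.82 C=37.52 E=41.75 P=48.26 G=33.99
t=1.04: R=14.56 C=37.52 E=41.02 P=48.26 G=33.99
t=1.38: R=16.25 C=37.52 E=40.32 P=48.26 G=33.99
t=1.73: R=17.98 C=37.52 E=39.59 P=48.26 G=33.99
t=2.07: R=19.66 C=37.52 E=38.89 P=48.26 G=33.99
t=2.42: R=21.38 C=37.52 E=38.17 P=48.26 G=33.99
t=2.76: R=23.05 C=37.52 E=37.47 P=48.26 G=33.99
t=3.11: R=24.77 C=37.52 E=36.75 P=48.26 G=33.99
Rates at T: R1=1.0799, R2=0.9662, R3=0.4021
dx/dt at T (Σ net stoichiometry × rate): R=+4.8963, C=+0.0000, E=-2.0461, P=+0.0000, G=+0.0000
Largest |dx/dt| is |+4.8963| (R) ≥ 0.05 → not steady.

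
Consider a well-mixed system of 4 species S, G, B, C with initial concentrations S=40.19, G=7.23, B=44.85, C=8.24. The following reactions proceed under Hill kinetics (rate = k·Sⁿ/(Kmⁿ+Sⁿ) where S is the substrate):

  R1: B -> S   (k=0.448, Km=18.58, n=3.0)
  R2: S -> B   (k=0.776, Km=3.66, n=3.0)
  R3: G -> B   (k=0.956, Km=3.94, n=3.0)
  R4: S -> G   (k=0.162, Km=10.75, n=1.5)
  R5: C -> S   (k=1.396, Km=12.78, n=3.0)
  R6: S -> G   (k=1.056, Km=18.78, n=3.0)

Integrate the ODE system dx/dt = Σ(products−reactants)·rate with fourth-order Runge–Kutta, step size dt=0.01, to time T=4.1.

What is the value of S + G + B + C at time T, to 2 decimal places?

Check how each reaction changes W = S + G + B + C (weight of products minus weight of reactants):
R1: B -> S: (1·1) − (1·1) = 1 − 1 = 0
R2: S -> B: (1·1) − (1·1) = 1 − 1 = 0
R3: G -> B: (1·1) − (1·1) = 1 − 1 = 0
R4: S -> G: (1·1) − (1·1) = 1 − 1 = 0
R5: C -> S: (1·1) − (1·1) = 1 − 1 = 0
R6: S -> G: (1·1) − (1·1) = 1 − 1 = 0
Every reaction leaves W unchanged, so W is conserved and no simulation is needed: W(T) = W(0) = 40.19 + 7.23 + 44.85 + 8.24 = 100.51

Value at T = 100.51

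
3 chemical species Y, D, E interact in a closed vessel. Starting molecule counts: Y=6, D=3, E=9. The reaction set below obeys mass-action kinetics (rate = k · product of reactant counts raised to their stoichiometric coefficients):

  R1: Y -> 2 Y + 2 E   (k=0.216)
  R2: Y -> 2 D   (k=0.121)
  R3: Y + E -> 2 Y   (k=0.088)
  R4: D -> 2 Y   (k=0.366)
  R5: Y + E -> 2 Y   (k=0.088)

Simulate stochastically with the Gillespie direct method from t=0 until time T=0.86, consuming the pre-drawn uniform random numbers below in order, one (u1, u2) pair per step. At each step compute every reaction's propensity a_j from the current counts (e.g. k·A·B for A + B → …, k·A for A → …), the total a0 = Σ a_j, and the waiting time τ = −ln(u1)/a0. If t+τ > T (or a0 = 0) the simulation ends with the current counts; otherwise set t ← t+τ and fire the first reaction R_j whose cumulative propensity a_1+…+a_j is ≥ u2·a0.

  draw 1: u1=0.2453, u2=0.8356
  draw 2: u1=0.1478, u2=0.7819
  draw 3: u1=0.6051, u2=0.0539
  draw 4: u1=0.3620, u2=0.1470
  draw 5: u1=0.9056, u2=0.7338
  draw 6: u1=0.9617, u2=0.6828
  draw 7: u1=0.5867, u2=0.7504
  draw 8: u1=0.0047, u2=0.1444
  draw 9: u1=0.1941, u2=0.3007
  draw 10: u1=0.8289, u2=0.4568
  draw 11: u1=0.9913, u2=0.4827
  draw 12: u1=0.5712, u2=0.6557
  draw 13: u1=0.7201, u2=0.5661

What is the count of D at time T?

t=0.000: Y=6 D=3 E=9
Draw 1: a1=1.296, a2=0.726, a3=4.752, a4=1.098, a5=4.752, a0=12.624; τ=−ln(0.2453)/12.624=0.111 → t=0.111; u2·a0=0.8356·12.624=10.549; a1+…+a4=7.872 < 10.549 ≤ a1+…+a5=12.624 → R5 fires; Y=7 D=3 E=8
Draw 2: a1=1.512, a2=0.847, a3=4.928, a4=1.098, a5=4.928, a0=13.313; τ=−ln(0.1478)/13.313=0.144 → t=0.255; u2·a0=0.7819·13.313=10.409; a1+…+a4=8.385 < 10.409 ≤ a1+…+a5=13.313 → R5 fires; Y=8 D=3 E=7
Draw 3: a1=1.728, a2=0.968, a3=4.928, a4=1.098, a5=4.928, a0=13.650; τ=−ln(0.6051)/13.650=0.037 → t=0.292; u2·a0=0.0539·13.650=0.736 ≤ a1=1.728 → R1 fires; Y=9 D=3 E=9
Draw 4: a1=1.944, a2=1.089, a3=7.128, a4=1.098, a5=7.128, a0=18.387; τ=−ln(0.3620)/18.387=0.055 → t=0.347; u2·a0=0.1470·18.387=2.703; a1=1.944 < 2.703 ≤ a1+a2=3.033 → R2 fires; Y=8 D=5 E=9
Draw 5: a1=1.728, a2=0.968, a3=6.336, a4=1.830, a5=6.336, a0=17.198; τ=−ln(0.9056)/17.198=0.006 → t=0.353; u2·a0=0.7338·17.198=12.620; a1+…+a4=10.862 < 12.620 ≤ a1+…+a5=17.198 → R5 fires; Y=9 D=5 E=8
Draw 6: a1=1.944, a2=1.089, a3=6.336, a4=1.830, a5=6.336, a0=17.535; τ=−ln(0.9617)/17.535=0.002 → t=0.355; u2·a0=0.6828·17.535=11.973; a1+…+a4=11.199 < 11.973 ≤ a1+…+a5=17.535 → R5 fires; Y=10 D=5 E=7
Draw 7: a1=2.160, a2=1.210, a3=6.160, a4=1.830, a5=6.160, a0=17.520; τ=−ln(0.5867)/17.520=0.030 → t=0.385; u2·a0=0.7504·17.520=13.147; a1+…+a4=11.360 < 13.147 ≤ a1+…+a5=17.520 → R5 fires; Y=11 D=5 E=6
Draw 8: a1=2.376, a2=1.331, a3=5.808, a4=1.830, a5=5.808, a0=17.153; τ=−ln(0.0047)/17.153=0.312 → t=0.698; u2·a0=0.1444·17.153=2.477; a1=2.376 < 2.477 ≤ a1+a2=3.707 → R2 fires; Y=10 D=7 E=6
Draw 9: a1=2.160, a2=1.210, a3=5.280, a4=2.562, a5=5.280, a0=16.492; τ=−ln(0.1941)/16.492=0.099 → t=0.797; u2·a0=0.3007·16.492=4.959; a1+a2=3.370 < 4.959 ≤ a1+…+a3=8.650 → R3 fires; Y=11 D=7 E=5
Draw 10: a1=2.376, a2=1.331, a3=4.840, a4=2.562, a5=4.840, a0=15.949; τ=−ln(0.8289)/15.949=0.012 → t=0.809; u2·a0=0.4568·15.949=7.286; a1+a2=3.707 < 7.286 ≤ a1+…+a3=8.547 → R3 fires; Y=12 D=7 E=4
Draw 11: a1=2.592, a2=1.452, a3=4.224, a4=2.562, a5=4.224, a0=15.054; τ=−ln(0.9913)/15.054=0.001 → t=0.810; u2·a0=0.4827·15.054=7.267; a1+a2=4.044 < 7.267 ≤ a1+…+a3=8.268 → R3 fires; Y=13 D=7 E=3
Draw 12: a1=2.808, a2=1.573, a3=3.432, a4=2.562, a5=3.432, a0=13.807; τ=−ln(0.5712)/13.807=0.041 → t=0.850; u2·a0=0.6557·13.807=9.053; a1+…+a3=7.813 < 9.053 ≤ a1+…+a4=10.375 → R4 fires; Y=15 D=6 E=3
Draw 13: a1=3.240, a2=1.815, a3=3.960, a4=2.196, a5=3.960, a0=15.171; τ=−ln(0.7201)/15.171=0.022 → t=0.872 > T=0.86: stop.
Read off D at T=0.86: 6

D at T = 6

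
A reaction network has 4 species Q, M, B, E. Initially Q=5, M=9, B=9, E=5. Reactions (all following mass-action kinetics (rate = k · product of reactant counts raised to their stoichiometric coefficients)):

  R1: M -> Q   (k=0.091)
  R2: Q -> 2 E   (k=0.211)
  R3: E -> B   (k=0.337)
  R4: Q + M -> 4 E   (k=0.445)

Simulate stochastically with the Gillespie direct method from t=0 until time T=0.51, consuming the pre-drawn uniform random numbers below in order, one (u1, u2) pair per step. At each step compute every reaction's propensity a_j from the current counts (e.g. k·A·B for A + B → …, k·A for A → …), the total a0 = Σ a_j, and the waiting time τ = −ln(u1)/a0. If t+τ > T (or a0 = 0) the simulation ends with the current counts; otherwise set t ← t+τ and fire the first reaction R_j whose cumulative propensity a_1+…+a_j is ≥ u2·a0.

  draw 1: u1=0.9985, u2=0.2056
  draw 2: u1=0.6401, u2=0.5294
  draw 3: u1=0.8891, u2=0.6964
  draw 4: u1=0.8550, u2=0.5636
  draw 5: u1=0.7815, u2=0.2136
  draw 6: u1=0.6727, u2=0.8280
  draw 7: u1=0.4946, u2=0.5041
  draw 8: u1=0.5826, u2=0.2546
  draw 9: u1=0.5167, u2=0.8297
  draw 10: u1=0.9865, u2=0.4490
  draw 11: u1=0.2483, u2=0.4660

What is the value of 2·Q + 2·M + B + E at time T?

Value at T = 42

Check how each reaction changes W = 2·Q + 2·M + B + E (weight of products minus weight of reactants):
R1: M -> Q: (2·1) − (2·1) = 2 − 2 = 0
R2: Q -> 2 E: (1·2) − (2·1) = 2 − 2 = 0
R3: E -> B: (1·1) − (1·1) = 1 − 1 = 0
R4: Q + M -> 4 E: (1·4) − (2·1 + 2·1) = 4 − 4 = 0
Every reaction leaves W unchanged, so W is conserved and no simulation is needed: W(T) = W(0) = 2·5 + 2·9 + 9 + 5 = 42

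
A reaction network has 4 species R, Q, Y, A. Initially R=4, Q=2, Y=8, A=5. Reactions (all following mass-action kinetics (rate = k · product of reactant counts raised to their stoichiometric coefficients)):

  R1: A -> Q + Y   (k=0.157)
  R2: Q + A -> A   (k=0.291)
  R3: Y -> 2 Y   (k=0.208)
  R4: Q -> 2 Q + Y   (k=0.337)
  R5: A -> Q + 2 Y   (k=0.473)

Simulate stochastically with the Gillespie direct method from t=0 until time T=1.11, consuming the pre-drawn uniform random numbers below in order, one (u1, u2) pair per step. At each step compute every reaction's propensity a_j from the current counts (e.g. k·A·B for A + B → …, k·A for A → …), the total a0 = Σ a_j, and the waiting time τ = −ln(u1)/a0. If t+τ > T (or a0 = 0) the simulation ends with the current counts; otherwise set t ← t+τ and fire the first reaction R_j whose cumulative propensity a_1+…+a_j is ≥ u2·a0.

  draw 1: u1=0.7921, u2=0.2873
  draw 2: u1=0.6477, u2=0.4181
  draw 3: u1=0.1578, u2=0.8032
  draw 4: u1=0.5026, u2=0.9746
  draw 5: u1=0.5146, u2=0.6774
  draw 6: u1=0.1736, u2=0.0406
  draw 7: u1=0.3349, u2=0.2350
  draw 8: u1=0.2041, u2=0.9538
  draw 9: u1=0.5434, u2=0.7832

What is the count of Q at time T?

t=0.000: R=4 Q=2 Y=8 A=5
Draw 1: a1=0.785, a2=2.910, a3=1.664, a4=0.674, a5=2.365, a0=8.398; τ=−ln(0.7921)/8.398=0.028 → t=0.028; u2·a0=0.2873·8.398=2.413; a1=0.785 < 2.413 ≤ a1+a2=3.695 → R2 fires; R=4 Q=1 Y=8 A=5
Draw 2: a1=0.785, a2=1.455, a3=1.664, a4=0.337, a5=2.365, a0=6.606; τ=−ln(0.6477)/6.606=0.066 → t=0.094; u2·a0=0.4181·6.606=2.762; a1+a2=2.240 < 2.762 ≤ a1+…+a3=3.904 → R3 fires; R=4 Q=1 Y=9 A=5
Draw 3: a1=0.785, a2=1.455, a3=1.872, a4=0.337, a5=2.365, a0=6.814; τ=−ln(0.1578)/6.814=0.271 → t=0.364; u2·a0=0.8032·6.814=5.473; a1+…+a4=4.449 < 5.473 ≤ a1+…+a5=6.814 → R5 fires; R=4 Q=2 Y=11 A=4
Draw 4: a1=0.628, a2=2.328, a3=2.288, a4=0.674, a5=1.892, a0=7.810; τ=−ln(0.5026)/7.810=0.088 → t=0.453; u2·a0=0.9746·7.810=7.612; a1+…+a4=5.918 < 7.612 ≤ a1+…+a5=7.810 → R5 fires; R=4 Q=3 Y=13 A=3
Draw 5: a1=0.471, a2=2.619, a3=2.704, a4=1.011, a5=1.419, a0=8.224; τ=−ln(0.5146)/8.224=0.081 → t=0.533; u2·a0=0.6774·8.224=5.571; a1+a2=3.090 < 5.571 ≤ a1+…+a3=5.794 → R3 fires; R=4 Q=3 Y=14 A=3
Draw 6: a1=0.471, a2=2.619, a3=2.912, a4=1.011, a5=1.419, a0=8.432; τ=−ln(0.1736)/8.432=0.208 → t=0.741; u2·a0=0.0406·8.432=0.342 ≤ a1=0.471 → R1 fires; R=4 Q=4 Y=15 A=2
Draw 7: a1=0.314, a2=2.328, a3=3.120, a4=1.348, a5=0.946, a0=8.056; τ=−ln(0.3349)/8.056=0.136 → t=0.877; u2·a0=0.2350·8.056=1.893; a1=0.314 < 1.893 ≤ a1+a2=2.642 → R2 fires; R=4 Q=3 Y=15 A=2
Draw 8: a1=0.314, a2=1.746, a3=3.120, a4=1.011, a5=0.946, a0=7.137; τ=−ln(0.2041)/7.137=0.223 → t=1.099; u2·a0=0.9538·7.137=6.807; a1+…+a4=6.191 < 6.807 ≤ a1+…+a5=7.137 → R5 fires; R=4 Q=4 Y=17 A=1
Draw 9: a1=0.157, a2=1.164, a3=3.536, a4=1.348, a5=0.473, a0=6.678; τ=−ln(0.5434)/6.678=0.091 → t=1.191 > T=1.11: stop.
Read off Q at T=1.11: 4

Q at T = 4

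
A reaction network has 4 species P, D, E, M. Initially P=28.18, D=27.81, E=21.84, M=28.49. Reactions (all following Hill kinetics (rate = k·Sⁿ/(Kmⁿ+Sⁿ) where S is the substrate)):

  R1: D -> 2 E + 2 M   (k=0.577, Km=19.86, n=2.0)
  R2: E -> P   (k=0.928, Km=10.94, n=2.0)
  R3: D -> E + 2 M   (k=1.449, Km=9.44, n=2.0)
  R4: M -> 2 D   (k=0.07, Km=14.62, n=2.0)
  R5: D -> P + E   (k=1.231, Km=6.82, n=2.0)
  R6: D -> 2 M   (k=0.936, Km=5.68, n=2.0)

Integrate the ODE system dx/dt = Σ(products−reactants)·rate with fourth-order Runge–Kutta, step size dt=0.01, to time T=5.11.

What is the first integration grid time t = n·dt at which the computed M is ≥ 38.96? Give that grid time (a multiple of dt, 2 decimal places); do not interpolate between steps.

RK4 with dt=0.01: 511 steps to T=5.11. Trajectory (selected grid times):
t=0.00: P=28.18 D=27.81 E=21.84 M=28.49
t=0.57: P=29.27 D=25.76 E=23.23 M=31.37
t=1.14: P=30.36 D=23.75 E=24.57 M=34.19
t=1.70: P=31.43 D=21.81 E=25.82 M=36.90
t=2.13: P=32.25 D=20.36 E=26.74 M=38.92
t=2.14: P=32.26 D=20.32 E=26.76 M=38.97
t=2.27: P=32.51 D=19.89 E=27.03 M=39.57
t=2.84: P=33.59 D=18.03 E=28.17 M=42.15
t=3.41: P=34.66 D=16.25 E=29.23 M=44.63
t=3.97: P=35.69 D=14.57 E=30.18 M=46.93
t=4.54: P=36.72 D=12.96 E=31.05 M=49.14
t=5.11: P=37.73 D=11.45 E=31.81 M=51.20
M(2.13)=38.924 < 38.96 but M(2.14)=38.971 ≥ 38.96, so the first grid time is t=2.14.

Threshold first reached at t = 2.14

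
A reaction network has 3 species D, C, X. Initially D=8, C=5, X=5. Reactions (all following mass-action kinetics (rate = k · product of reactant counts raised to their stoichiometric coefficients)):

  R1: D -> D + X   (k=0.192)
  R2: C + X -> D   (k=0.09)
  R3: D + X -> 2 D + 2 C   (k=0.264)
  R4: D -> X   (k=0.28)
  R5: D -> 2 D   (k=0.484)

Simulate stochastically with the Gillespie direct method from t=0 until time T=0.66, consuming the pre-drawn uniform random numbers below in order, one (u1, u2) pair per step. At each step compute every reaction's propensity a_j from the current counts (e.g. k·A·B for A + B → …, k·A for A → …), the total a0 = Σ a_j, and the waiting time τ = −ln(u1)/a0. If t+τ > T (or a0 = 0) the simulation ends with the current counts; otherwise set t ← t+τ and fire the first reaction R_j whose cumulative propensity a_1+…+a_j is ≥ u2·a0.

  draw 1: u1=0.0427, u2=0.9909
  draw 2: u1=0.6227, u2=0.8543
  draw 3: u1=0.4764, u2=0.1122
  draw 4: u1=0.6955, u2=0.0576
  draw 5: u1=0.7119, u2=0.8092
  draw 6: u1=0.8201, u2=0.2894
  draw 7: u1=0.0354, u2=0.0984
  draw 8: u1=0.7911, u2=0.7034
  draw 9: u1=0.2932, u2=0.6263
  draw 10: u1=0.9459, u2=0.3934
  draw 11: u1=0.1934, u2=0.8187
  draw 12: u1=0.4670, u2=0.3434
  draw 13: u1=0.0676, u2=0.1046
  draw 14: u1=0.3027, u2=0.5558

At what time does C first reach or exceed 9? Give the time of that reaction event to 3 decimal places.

Threshold first reached at t = 0.413

t=0.000: D=8 C=5 X=5
Draw 1: a1=1.536, a2=2.250, a3=10.560, a4=2.240, a5=3.872, a0=20.458; τ=−ln(0.0427)/20.458=0.154 → t=0.154; u2·a0=0.9909·20.458=20.272; a1+…+a4=16.586 < 20.272 ≤ a1+…+a5=20.458 → R5 fires; D=9 C=5 X=5
Draw 2: a1=1.728, a2=2.250, a3=11.880, a4=2.520, a5=4.356, a0=22.734; τ=−ln(0.6227)/22.734=0.021 → t=0.175; u2·a0=0.8543·22.734=19.422; a1+…+a4=18.378 < 19.422 ≤ a1+…+a5=22.734 → R5 fires; D=10 C=5 X=5
Draw 3: a1=1.920, a2=2.250, a3=13.200, a4=2.800, a5=4.840, a0=25.010; τ=−ln(0.4764)/25.010=0.030 → t=0.205; u2·a0=0.1122·25.010=2.806; a1=1.920 < 2.806 ≤ a1+a2=4.170 → R2 fires; D=11 C=4 X=4
Draw 4: a1=2.112, a2=1.440, a3=11.616, a4=3.080, a5=5.324, a0=23.572; τ=−ln(0.6955)/23.572=0.015 → t=0.220; u2·a0=0.0576·23.572=1.358 ≤ a1=2.112 → R1 fires; D=11 C=4 X=5
Draw 5: a1=2.112, a2=1.800, a3=14.520, a4=3.080, a5=5.324, a0=26.836; τ=−ln(0.7119)/26.836=0.013 → t=0.233; u2·a0=0.8092·26.836=21.716; a1+…+a4=21.512 < 21.716 ≤ a1+…+a5=26.836 → R5 fires; D=12 C=4 X=5
Draw 6: a1=2.304, a2=1.800, a3=15.840, a4=3.360, a5=5.808, a0=29.112; τ=−ln(0.8201)/29.112=0.007 → t=0.240; u2·a0=0.2894·29.112=8.425; a1+a2=4.104 < 8.425 ≤ a1+…+a3=19.944 → R3 fires; D=13 C=6 X=4
Draw 7: a1=2.496, a2=2.160, a3=13.728, a4=3.640, a5=6.292, a0=28.316; τ=−ln(0.0354)/28.316=0.118 → t=0.358; u2·a0=0.0984·28.316=2.786; a1=2.496 < 2.786 ≤ a1+a2=4.656 → R2 fires; D=14 C=5 X=3
Draw 8: a1=2.688, a2=1.350, a3=11.088, a4=3.920, a5=6.776, a0=25.822; τ=−ln(0.7911)/25.822=0.009 → t=0.367; u2·a0=0.7034·25.822=18.163; a1+…+a3=15.126 < 18.163 ≤ a1+…+a4=19.046 → R4 fires; D=13 C=5 X=4
Draw 9: a1=2.496, a2=1.800, a3=13.728, a4=3.640, a5=6.292, a0=27.956; τ=−ln(0.2932)/27.956=0.044 → t=0.410; u2·a0=0.6263·27.956=17.509; a1+a2=4.296 < 17.509 ≤ a1+…+a3=18.024 → R3 fires; D=14 C=7 X=3
Draw 10: a1=2.688, a2=1.890, a3=11.088, a4=3.920, a5=6.776, a0=26.362; τ=−ln(0.9459)/26.362=0.002 → t=0.413; u2·a0=0.3934·26.362=10.371; a1+a2=4.578 < 10.371 ≤ a1+…+a3=15.666 → R3 fires; D=15 C=9 X=2
Draw 11: a1=2.880, a2=1.620, a3=7.920, a4=4.200, a5=7.260, a0=23.880; τ=−ln(0.1934)/23.880=0.069 → t=0.481; u2·a0=0.8187·23.880=19.551; a1+…+a4=16.620 < 19.551 ≤ a1+…+a5=23.880 → R5 fires; D=16 C=9 X=2
Draw 12: a1=3.072, a2=1.620, a3=8.448, a4=4.480, a5=7.744, a0=25.364; τ=−ln(0.4670)/25.364=0.030 → t=0.511; u2·a0=0.3434·25.364=8.710; a1+a2=4.692 < 8.710 ≤ a1+…+a3=13.140 → R3 fires; D=17 C=11 X=1
Draw 13: a1=3.264, a2=0.990, a3=4.488, a4=4.760, a5=8.228, a0=21.730; τ=−ln(0.0676)/21.730=0.124 → t=0.635; u2·a0=0.1046·21.730=2.273 ≤ a1=3.264 → R1 fires; D=17 C=11 X=2
Draw 14: a1=3.264, a2=1.980, a3=8.976, a4=4.760, a5=8.228, a0=27.208; τ=−ln(0.3027)/27.208=0.044 → t=0.679 > T=0.66: stop.
C first becomes ≥ 9 when it reaches 9 at the event at t=0.413.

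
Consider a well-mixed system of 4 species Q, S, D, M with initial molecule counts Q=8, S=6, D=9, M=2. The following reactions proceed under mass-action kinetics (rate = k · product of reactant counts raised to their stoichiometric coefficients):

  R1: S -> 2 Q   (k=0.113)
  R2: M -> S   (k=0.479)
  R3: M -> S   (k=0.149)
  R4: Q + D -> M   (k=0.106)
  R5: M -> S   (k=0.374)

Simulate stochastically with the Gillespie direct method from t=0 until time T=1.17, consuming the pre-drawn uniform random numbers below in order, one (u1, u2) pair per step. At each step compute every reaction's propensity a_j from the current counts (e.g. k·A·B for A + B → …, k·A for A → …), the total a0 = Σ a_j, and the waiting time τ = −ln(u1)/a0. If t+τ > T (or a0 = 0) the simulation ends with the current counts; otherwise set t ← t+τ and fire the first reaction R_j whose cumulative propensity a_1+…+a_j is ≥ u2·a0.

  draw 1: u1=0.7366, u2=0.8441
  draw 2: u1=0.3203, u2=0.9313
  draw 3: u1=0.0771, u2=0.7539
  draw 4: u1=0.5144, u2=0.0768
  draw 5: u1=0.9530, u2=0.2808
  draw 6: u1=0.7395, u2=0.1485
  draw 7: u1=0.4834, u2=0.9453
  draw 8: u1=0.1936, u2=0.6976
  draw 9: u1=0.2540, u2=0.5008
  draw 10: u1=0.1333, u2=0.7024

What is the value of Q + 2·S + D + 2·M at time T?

Value at T = 33

Check how each reaction changes W = Q + 2·S + D + 2·M (weight of products minus weight of reactants):
R1: S -> 2 Q: (1·2) − (2·1) = 2 − 2 = 0
R2: M -> S: (2·1) − (2·1) = 2 − 2 = 0
R3: M -> S: (2·1) − (2·1) = 2 − 2 = 0
R4: Q + D -> M: (2·1) − (1·1 + 1·1) = 2 − 2 = 0
R5: M -> S: (2·1) − (2·1) = 2 − 2 = 0
Every reaction leaves W unchanged, so W is conserved and no simulation is needed: W(T) = W(0) = 8 + 2·6 + 9 + 2·2 = 33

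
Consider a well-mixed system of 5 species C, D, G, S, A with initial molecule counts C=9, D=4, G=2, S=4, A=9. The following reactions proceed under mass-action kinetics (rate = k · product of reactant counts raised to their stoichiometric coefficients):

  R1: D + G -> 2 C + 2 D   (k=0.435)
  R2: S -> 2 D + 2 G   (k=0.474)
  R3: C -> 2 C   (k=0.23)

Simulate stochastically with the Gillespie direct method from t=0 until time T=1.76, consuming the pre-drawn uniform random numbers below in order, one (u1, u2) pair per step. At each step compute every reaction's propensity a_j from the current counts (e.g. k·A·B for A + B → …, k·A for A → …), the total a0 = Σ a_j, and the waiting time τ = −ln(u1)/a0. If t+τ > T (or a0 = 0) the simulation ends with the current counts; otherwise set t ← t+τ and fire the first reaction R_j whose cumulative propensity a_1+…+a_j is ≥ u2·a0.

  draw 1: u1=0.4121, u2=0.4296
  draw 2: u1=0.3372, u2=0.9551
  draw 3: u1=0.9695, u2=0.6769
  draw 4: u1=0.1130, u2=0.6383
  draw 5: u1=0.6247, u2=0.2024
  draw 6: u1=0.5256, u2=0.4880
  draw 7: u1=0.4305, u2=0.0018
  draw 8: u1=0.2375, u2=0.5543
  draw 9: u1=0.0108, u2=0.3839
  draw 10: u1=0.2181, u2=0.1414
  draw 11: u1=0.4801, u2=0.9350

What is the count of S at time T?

t=0.000: C=9 D=4 G=2 S=4 A=9
Draw 1: a1=3.480, a2=1.896, a3=2.070, a0=7.446; τ=−ln(0.4121)/7.446=0.119 → t=0.119; u2·a0=0.4296·7.446=3.199 ≤ a1=3.480 → R1 fires; C=11 D=5 G=1 S=4 A=9
Draw 2: a1=2.175, a2=1.896, a3=2.530, a0=6.601; τ=−ln(0.3372)/6.601=0.165 → t=0.284; u2·a0=0.9551·6.601=6.305; a1+a2=4.071 < 6.305 ≤ a1+…+a3=6.601 → R3 fires; C=12 D=5 G=1 S=4 A=9
Draw 3: a1=2.175, a2=1.896, a3=2.760, a0=6.831; τ=−ln(0.9695)/6.831=0.005 → t=0.288; u2·a0=0.6769·6.831=4.624; a1+a2=4.071 < 4.624 ≤ a1+…+a3=6.831 → R3 fires; C=13 D=5 G=1 S=4 A=9
Draw 4: a1=2.175, a2=1.896, a3=2.990, a0=7.061; τ=−ln(0.1130)/7.061=0.309 → t=0.597; u2·a0=0.6383·7.061=4.507; a1+a2=4.071 < 4.507 ≤ a1+…+a3=7.061 → R3 fires; C=14 D=5 G=1 S=4 A=9
Draw 5: a1=2.175, a2=1.896, a3=3.220, a0=7.291; τ=−ln(0.6247)/7.291=0.065 → t=0.662; u2·a0=0.2024·7.291=1.476 ≤ a1=2.175 → R1 fires; C=16 D=6 G=0 S=4 A=9
Draw 6: a1=0.000, a2=1.896, a3=3.680, a0=5.576; τ=−ln(0.5256)/5.576=0.115 → t=0.777; u2·a0=0.4880·5.576=2.721; a1+a2=1.896 < 2.721 ≤ a1+…+a3=5.576 → R3 fires; C=17 D=6 G=0 S=4 A=9
Draw 7: a1=0.000, a2=1.896, a3=3.910, a0=5.806; τ=−ln(0.4305)/5.806=0.145 → t=0.922; u2·a0=0.0018·5.806=0.010; a1=0.000 < 0.010 ≤ a1+a2=1.896 → R2 fires; C=17 D=8 G=2 S=3 A=9
Draw 8: a1=6.960, a2=1.422, a3=3.910, a0=12.292; τ=−ln(0.2375)/12.292=0.117 → t=1.039; u2·a0=0.5543·12.292=6.813 ≤ a1=6.960 → R1 fires; C=19 D=9 G=1 S=3 A=9
Draw 9: a1=3.915, a2=1.422, a3=4.370, a0=9.707; τ=−ln(0.0108)/9.707=0.466 → t=1.506; u2·a0=0.3839·9.707=3.727 ≤ a1=3.915 → R1 fires; C=21 D=10 G=0 S=3 A=9
Draw 10: a1=0.000, a2=1.422, a3=4.830, a0=6.252; τ=−ln(0.2181)/6.252=0.244 → t=1.749; u2·a0=0.1414·6.252=0.884; a1=0.000 < 0.884 ≤ a1+a2=1.422 → R2 fires; C=21 D=12 G=2 S=2 A=9
Draw 11: a1=10.440, a2=0.948, a3=4.830, a0=16.218; τ=−ln(0.4801)/16.218=0.045 → t=1.794 > T=1.76: stop.
Read off S at T=1.76: 2

S at T = 2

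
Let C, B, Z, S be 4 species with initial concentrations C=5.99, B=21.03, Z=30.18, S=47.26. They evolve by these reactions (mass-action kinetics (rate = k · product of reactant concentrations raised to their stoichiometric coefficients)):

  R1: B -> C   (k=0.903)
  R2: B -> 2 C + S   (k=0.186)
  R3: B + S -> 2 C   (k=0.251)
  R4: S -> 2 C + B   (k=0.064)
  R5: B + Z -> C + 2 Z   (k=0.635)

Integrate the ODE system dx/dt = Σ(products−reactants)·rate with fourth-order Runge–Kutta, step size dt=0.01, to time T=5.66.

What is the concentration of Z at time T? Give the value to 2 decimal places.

Z at T = 53.12

RK4 with dt=0.01: 566 steps to T=5.66. Trajectory (selected grid times):
t=0.00: C=5.99 B=21.03 Z=30.18 S=47.26
t=0.63: C=38.86 B=0.06 Z=45.13 S=38.82
t=1.26: C=43.82 B=0.06 Z=46.25 S=36.93
t=1.89: C=48.52 B=0.06 Z=47.34 S=35.16
t=2.52: C=52.98 B=0.05 Z=48.39 S=33.48
t=3.14: C=57.14 B=0.05 Z=49.39 S=31.93
t=3.77: C=61.17 B=0.05 Z=50.37 S=30.43
t=4.40: C=64.99 B=0.05 Z=51.32 S=29.02
t=5.03: C=68.62 B=0.04 Z=52.24 S=27.68
t=5.66: C=72.08 B=0.04 Z=53.12 S=26.42
Read off Z at T=5.66: 53.12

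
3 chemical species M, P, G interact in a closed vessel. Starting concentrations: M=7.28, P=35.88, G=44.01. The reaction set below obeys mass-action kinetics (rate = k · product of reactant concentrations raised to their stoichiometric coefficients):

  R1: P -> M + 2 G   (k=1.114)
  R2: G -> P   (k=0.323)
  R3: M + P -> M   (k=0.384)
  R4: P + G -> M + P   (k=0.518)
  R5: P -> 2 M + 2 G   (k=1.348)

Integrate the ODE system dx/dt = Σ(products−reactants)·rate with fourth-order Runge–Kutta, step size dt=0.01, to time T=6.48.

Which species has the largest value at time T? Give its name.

Dominant species at T: M

RK4 with dt=0.01: 648 steps to T=6.48. Trajectory (selected grid times):
t=0.00: M=7.28 P=35.88 G=44.01
t=0.72: M=54.67 P=0.21 G=14.90
t=1.44: M=56.07 P=0.16 G=11.59
t=2.16: M=56.99 P=0.12 G=9.15
t=2.88: M=57.63 P=0.10 G=7.30
t=3.60: M=58.08 P=0.08 G=5.87
t=4.32: M=58.41 P=0.06 G=4.75
t=5.04: M=58.65 P=0.05 G=3.86
t=5.76: M=58.83 P=0.04 G=3.15
t=6.48: M=58.98 P=0.03 G=2.58
At T=6.48: M=58.98 P=0.03 G=2.58; the largest is M.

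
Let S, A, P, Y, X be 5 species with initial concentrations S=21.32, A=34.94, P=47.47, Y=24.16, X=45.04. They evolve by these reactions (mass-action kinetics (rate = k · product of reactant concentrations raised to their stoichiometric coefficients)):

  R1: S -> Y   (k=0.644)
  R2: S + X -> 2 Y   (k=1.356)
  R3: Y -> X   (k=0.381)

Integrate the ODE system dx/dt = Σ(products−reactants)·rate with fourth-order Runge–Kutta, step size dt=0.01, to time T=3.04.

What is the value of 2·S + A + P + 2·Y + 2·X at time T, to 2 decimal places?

Value at T = 263.45

Check how each reaction changes W = 2·S + A + P + 2·Y + 2·X (weight of products minus weight of reactants):
R1: S -> Y: (2·1) − (2·1) = 2 − 2 = 0
R2: S + X -> 2 Y: (2·2) − (2·1 + 2·1) = 4 − 4 = 0
R3: Y -> X: (2·1) − (2·1) = 2 − 2 = 0
Every reaction leaves W unchanged, so W is conserved and no simulation is needed: W(T) = W(0) = 2·21.32 + 34.94 + 47.47 + 2·24.16 + 2·45.04 = 263.45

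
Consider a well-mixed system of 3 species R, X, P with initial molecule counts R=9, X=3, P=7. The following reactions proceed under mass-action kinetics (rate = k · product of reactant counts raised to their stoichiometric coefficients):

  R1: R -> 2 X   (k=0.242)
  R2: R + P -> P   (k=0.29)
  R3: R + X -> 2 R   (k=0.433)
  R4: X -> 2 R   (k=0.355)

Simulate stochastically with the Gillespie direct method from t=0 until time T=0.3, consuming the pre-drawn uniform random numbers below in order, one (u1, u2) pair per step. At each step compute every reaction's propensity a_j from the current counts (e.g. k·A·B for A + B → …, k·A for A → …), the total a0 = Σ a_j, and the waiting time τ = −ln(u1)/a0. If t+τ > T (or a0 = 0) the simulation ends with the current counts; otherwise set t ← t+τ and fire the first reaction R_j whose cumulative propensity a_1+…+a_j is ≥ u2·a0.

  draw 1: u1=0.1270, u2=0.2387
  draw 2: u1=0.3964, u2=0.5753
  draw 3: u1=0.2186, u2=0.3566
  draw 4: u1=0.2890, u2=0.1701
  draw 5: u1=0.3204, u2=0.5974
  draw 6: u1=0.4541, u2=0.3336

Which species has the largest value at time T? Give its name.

t=0.000: R=9 X=3 P=7
Draw 1: a1=2.178, a2=18.270, a3=11.691, a4=1.065, a0=33.204; τ=−ln(0.1270)/33.204=0.062 → t=0.062; u2·a0=0.2387·33.204=7.926; a1=2.178 < 7.926 ≤ a1+a2=20.448 → R2 fires; R=8 X=3 P=7
Draw 2: a1=1.936, a2=16.240, a3=10.392, a4=1.065, a0=29.633; τ=−ln(0.3964)/29.633=0.031 → t=0.093; u2·a0=0.5753·29.633=17.048; a1=1.936 < 17.048 ≤ a1+a2=18.176 → R2 fires; R=7 X=3 P=7
Draw 3: a1=1.694, a2=14.210, a3=9.093, a4=1.065, a0=26.062; τ=−ln(0.2186)/26.062=0.058 → t=0.152; u2·a0=0.3566·26.062=9.294; a1=1.694 < 9.294 ≤ a1+a2=15.904 → R2 fires; R=6 X=3 P=7
Draw 4: a1=1.452, a2=12.180, a3=7.794, a4=1.065, a0=22.491; τ=−ln(0.2890)/22.491=0.055 → t=0.207; u2·a0=0.1701·22.491=3.826; a1=1.452 < 3.826 ≤ a1+a2=13.632 → R2 fires; R=5 X=3 P=7
Draw 5: a1=1.210, a2=10.150, a3=6.495, a4=1.065, a0=18.920; τ=−ln(0.3204)/18.920=0.060 → t=0.267; u2·a0=0.5974·18.920=11.303; a1=1.210 < 11.303 ≤ a1+a2=11.360 → R2 fires; R=4 X=3 P=7
Draw 6: a1=0.968, a2=8.120, a3=5.196, a4=1.065, a0=15.349; τ=−ln(0.4541)/15.349=0.051 → t=0.318 > T=0.3: stop.
At T=0.3: R=4 X=3 P=7; the largest is P.

Dominant species at T: P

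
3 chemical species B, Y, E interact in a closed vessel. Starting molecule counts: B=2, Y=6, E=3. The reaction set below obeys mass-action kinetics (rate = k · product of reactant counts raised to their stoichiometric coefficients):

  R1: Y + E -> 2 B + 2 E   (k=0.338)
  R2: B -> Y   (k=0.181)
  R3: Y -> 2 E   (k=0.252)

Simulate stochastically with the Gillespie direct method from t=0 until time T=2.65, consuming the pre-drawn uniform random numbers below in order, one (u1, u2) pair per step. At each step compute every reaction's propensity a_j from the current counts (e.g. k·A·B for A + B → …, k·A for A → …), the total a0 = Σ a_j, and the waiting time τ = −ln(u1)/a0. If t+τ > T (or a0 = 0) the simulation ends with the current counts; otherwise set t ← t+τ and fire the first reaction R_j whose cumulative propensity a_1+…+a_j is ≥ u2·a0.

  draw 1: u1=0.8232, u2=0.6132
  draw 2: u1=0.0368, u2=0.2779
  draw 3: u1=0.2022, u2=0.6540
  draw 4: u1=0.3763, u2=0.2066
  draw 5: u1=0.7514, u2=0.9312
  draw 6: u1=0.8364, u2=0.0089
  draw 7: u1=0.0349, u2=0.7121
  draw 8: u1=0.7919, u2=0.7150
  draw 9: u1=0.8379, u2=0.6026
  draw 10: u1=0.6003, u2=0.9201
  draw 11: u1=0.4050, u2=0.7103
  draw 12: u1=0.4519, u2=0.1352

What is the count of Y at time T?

t=0.000: B=2 Y=6 E=3
Draw 1: a1=6.084, a2=0.362, a3=1.512, a0=7.958; τ=−ln(0.8232)/7.958=0.024 → t=0.024; u2·a0=0.6132·7.958=4.880 ≤ a1=6.084 → R1 fires; B=4 Y=5 E=4
Draw 2: a1=6.760, a2=0.724, a3=1.260, a0=8.744; τ=−ln(0.0368)/8.744=0.378 → t=0.402; u2·a0=0.2779·8.744=2.430 ≤ a1=6.760 → R1 fires; B=6 Y=4 E=5
Draw 3: a1=6.760, a2=1.086, a3=1.008, a0=8.854; τ=−ln(0.2022)/8.854=0.181 → t=0.583; u2·a0=0.6540·8.854=5.791 ≤ a1=6.760 → R1 fires; B=8 Y=3 E=6
Draw 4: a1=6.084, a2=1.448, a3=0.756, a0=8.288; τ=−ln(0.3763)/8.288=0.118 → t=0.701; u2·a0=0.2066·8.288=1.712 ≤ a1=6.084 → R1 fires; B=10 Y=2 E=7
Draw 5: a1=4.732, a2=1.810, a3=0.504, a0=7.046; τ=−ln(0.7514)/7.046=0.041 → t=0.741; u2·a0=0.9312·7.046=6.561; a1+a2=6.542 < 6.561 ≤ a1+…+a3=7.046 → R3 fires; B=10 Y=1 E=9
Draw 6: a1=3.042, a2=1.810, a3=0.252, a0=5.104; τ=−ln(0.8364)/5.104=0.035 → t=0.776; u2·a0=0.0089·5.104=0.045 ≤ a1=3.042 → R1 fires; B=12 Y=0 E=10
Draw 7: a1=0.000, a2=2.172, a3=0.000, a0=2.172; τ=−ln(0.0349)/2.172=1.545 → t=2.321; u2·a0=0.7121·2.172=1.547; a1=0.000 < 1.547 ≤ a1+a2=2.172 → R2 fires; B=11 Y=1 E=10
Draw 8: a1=3.380, a2=1.991, a3=0.252, a0=5.623; τ=−ln(0.7919)/5.623=0.041 → t=2.362; u2·a0=0.7150·5.623=4.020; a1=3.380 < 4.020 ≤ a1+a2=5.371 → R2 fires; B=10 Y=2 E=10
Draw 9: a1=6.760, a2=1.810, a3=0.504, a0=9.074; τ=−ln(0.8379)/9.074=0.019 → t=2.382; u2·a0=0.6026·9.074=5.468 ≤ a1=6.760 → R1 fires; B=12 Y=1 E=11
Draw 10: a1=3.718, a2=2.172, a3=0.252, a0=6.142; τ=−ln(0.6003)/6.142=0.083 → t=2.465; u2·a0=0.9201·6.142=5.651; a1=3.718 < 5.651 ≤ a1+a2=5.890 → R2 fires; B=11 Y=2 E=11
Draw 11: a1=7.436, a2=1.991, a3=0.504, a0=9.931; τ=−ln(0.4050)/9.931=0.091 → t=2.556; u2·a0=0.7103·9.931=7.054 ≤ a1=7.436 → R1 fires; B=13 Y=1 E=12
Draw 12: a1=4.056, a2=2.353, a3=0.252, a0=6.661; τ=−ln(0.4519)/6.661=0.119 → t=2.675 > T=2.65: stop.
Read off Y at T=2.65: 1

Y at T = 1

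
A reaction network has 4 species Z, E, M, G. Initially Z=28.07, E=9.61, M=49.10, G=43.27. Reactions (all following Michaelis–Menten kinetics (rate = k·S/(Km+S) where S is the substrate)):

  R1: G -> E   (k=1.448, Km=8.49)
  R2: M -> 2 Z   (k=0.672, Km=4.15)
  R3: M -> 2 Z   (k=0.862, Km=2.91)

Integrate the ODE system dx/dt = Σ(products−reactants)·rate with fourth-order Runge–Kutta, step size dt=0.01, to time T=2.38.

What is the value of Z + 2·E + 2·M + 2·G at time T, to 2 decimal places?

Value at T = 232.03

Check how each reaction changes W = Z + 2·E + 2·M + 2·G (weight of products minus weight of reactants):
R1: G -> E: (2·1) − (2·1) = 2 − 2 = 0
R2: M -> 2 Z: (1·2) − (2·1) = 2 − 2 = 0
R3: M -> 2 Z: (1·2) − (2·1) = 2 − 2 = 0
Every reaction leaves W unchanged, so W is conserved and no simulation is needed: W(T) = W(0) = 28.07 + 2·9.61 + 2·49.10 + 2·43.27 = 232.03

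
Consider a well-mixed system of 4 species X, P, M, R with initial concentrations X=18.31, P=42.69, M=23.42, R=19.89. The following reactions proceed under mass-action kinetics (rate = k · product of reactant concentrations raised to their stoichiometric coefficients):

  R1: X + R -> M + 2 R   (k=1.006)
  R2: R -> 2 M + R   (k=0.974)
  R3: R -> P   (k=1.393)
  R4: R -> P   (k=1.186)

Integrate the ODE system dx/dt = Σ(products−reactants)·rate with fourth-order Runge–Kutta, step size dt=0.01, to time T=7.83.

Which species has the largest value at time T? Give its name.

RK4 with dt=0.01: 783 steps to T=7.83. Trajectory (selected grid times):
t=0.00: X=18.31 P=42.69 M=23.42 R=19.89
t=0.87: X=0.00 P=76.63 M=67.36 R=4.26
t=1.74: X=0.00 P=80.44 M=70.24 R=0.45
t=2.61: X=0.00 P=80.84 M=70.55 R=0.05
t=3.48: X=0.00 P=80.88 M=70.58 R=0.01
t=4.35: X=0.00 P=80.89 M=70.58 R=0.00
t=5.22: X=0.00 P=80.89 M=70.58 R=0.00
t=6.09: X=0.00 P=80.89 M=70.58 R=0.00
t=6.96: X=0.00 P=80.89 M=70.58 R=0.00
t=7.83: X=0.00 P=80.89 M=70.58 R=0.00
At T=7.83: X=0.00 P=80.89 M=70.58 R=0.00; the largest is P.

Dominant species at T: P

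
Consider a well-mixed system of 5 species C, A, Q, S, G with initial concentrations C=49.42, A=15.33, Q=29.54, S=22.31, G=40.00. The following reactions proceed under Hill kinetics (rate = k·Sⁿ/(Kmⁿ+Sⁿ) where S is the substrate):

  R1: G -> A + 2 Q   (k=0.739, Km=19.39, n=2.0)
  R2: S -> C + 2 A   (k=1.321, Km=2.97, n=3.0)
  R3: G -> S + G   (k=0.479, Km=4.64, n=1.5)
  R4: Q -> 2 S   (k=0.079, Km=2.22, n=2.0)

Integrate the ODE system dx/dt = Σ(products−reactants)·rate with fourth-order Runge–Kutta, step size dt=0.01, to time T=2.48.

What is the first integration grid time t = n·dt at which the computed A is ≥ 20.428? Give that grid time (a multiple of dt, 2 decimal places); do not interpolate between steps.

RK4 with dt=0.01: 248 steps to T=2.48. Trajectory (selected grid times):
t=0.00: C=49.42 A=15.33 Q=29.54 S=22.31 G=40.00
t=0.28: C=49.79 A=16.24 Q=29.85 S=22.11 G=39.83
t=0.55: C=50.14 A=17.11 Q=30.15 S=21.93 G=39.67
t=0.83: C=50.51 A=18.01 Q=30.47 S=21.73 G=39.50
t=1.10: C=50.87 A=18.89 Q=30.77 S=21.54 G=39.34
t=1.38: C=51.24 A=19.79 Q=31.08 S=21.34 G=39.18
t=1.57: C=51.49 A=20.40 Q=31.29 S=21.21 G=39.06
t=1.58: C=51.50 A=20.43 Q=31.30 S=21.20 G=39.06
t=1.65: C=51.59 A=20.66 Q=31.38 S=21.15 G=39.02
t=1.93: C=51.96 A=21.56 Q=31.69 S=20.96 G=38.85
t=2.20: C=52.32 A=22.44 Q=31.98 S=20.77 G=38.69
t=2.48: C=52.69 A=23.34 Q=32.29 S=20.57 G=38.53
A(1.57)=20.403 < 20.428 but A(1.58)=20.435 ≥ 20.428, so the first grid time is t=1.58.

Threshold first reached at t = 1.58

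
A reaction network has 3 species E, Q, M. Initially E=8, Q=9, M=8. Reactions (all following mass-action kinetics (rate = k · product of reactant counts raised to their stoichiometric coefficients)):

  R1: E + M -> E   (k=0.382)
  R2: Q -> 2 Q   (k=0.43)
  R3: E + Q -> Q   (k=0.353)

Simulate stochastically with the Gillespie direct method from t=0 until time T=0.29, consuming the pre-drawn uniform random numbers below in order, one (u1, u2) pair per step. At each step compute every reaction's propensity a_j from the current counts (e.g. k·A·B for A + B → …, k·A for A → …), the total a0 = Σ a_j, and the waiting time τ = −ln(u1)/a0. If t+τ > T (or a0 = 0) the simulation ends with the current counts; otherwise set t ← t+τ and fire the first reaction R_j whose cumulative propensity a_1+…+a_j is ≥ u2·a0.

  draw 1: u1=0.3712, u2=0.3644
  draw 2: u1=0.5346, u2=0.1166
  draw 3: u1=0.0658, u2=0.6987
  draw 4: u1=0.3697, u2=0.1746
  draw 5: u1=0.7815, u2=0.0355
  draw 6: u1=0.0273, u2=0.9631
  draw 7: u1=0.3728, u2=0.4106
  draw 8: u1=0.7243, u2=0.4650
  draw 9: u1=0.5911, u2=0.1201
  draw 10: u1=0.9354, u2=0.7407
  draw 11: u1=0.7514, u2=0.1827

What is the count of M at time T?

M at T = 3

t=0.000: E=8 Q=9 M=8
Draw 1: a1=24.448, a2=3.870, a3=25.416, a0=53.734; τ=−ln(0.3712)/53.734=0.018 → t=0.018; u2·a0=0.3644·53.734=19.581 ≤ a1=24.448 → R1 fires; E=8 Q=9 M=7
Draw 2: a1=21.392, a2=3.870, a3=25.416, a0=50.678; τ=−ln(0.5346)/50.678=0.012 → t=0.031; u2·a0=0.1166·50.678=5.909 ≤ a1=21.392 → R1 fires; E=8 Q=9 M=6
Draw 3: a1=18.336, a2=3.870, a3=25.416, a0=47.622; τ=−ln(0.0658)/47.622=0.057 → t=0.088; u2·a0=0.6987·47.622=33.273; a1+a2=22.206 < 33.273 ≤ a1+…+a3=47.622 → R3 fires; E=7 Q=9 M=6
Draw 4: a1=16.044, a2=3.870, a3=22.239, a0=42.153; τ=−ln(0.3697)/42.153=0.024 → t=0.112; u2·a0=0.1746·42.153=7.360 ≤ a1=16.044 → R1 fires; E=7 Q=9 M=5
Draw 5: a1=13.370, a2=3.870, a3=22.239, a0=39.479; τ=−ln(0.7815)/39.479=0.006 → t=0.118; u2·a0=0.0355·39.479=1.402 ≤ a1=13.370 → R1 fires; E=7 Q=9 M=4
Draw 6: a1=10.696, a2=3.870, a3=22.239, a0=36.805; τ=−ln(0.0273)/36.805=0.098 → t=0.216; u2·a0=0.9631·36.805=35.447; a1+a2=14.566 < 35.447 ≤ a1+…+a3=36.805 → R3 fires; E=6 Q=9 M=4
Draw 7: a1=9.168, a2=3.870, a3=19.062, a0=32.100; τ=−ln(0.3728)/32.100=0.031 → t=0.246; u2·a0=0.4106·32.100=13.180; a1+a2=13.038 < 13.180 ≤ a1+…+a3=32.100 → R3 fires; E=5 Q=9 M=4
Draw 8: a1=7.640, a2=3.870, a3=15.885, a0=27.395; τ=−ln(0.7243)/27.395=0.012 → t=0.258; u2·a0=0.4650·27.395=12.739; a1+a2=11.510 < 12.739 ≤ a1+…+a3=27.395 → R3 fires; E=4 Q=9 M=4
Draw 9: a1=6.112, a2=3.870, a3=12.708, a0=22.690; τ=−ln(0.5911)/22.690=0.023 → t=0.281; u2·a0=0.1201·22.690=2.725 ≤ a1=6.112 → R1 fires; E=4 Q=9 M=3
Draw 10: a1=4.584, a2=3.870, a3=12.708, a0=21.162; τ=−ln(0.9354)/21.162=0.003 → t=0.284; u2·a0=0.7407·21.162=15.675; a1+a2=8.454 < 15.675 ≤ a1+…+a3=21.162 → R3 fires; E=3 Q=9 M=3
Draw 11: a1=3.438, a2=3.870, a3=9.531, a0=16.839; τ=−ln(0.7514)/16.839=0.017 → t=0.301 > T=0.29: stop.
Read off M at T=0.29: 3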